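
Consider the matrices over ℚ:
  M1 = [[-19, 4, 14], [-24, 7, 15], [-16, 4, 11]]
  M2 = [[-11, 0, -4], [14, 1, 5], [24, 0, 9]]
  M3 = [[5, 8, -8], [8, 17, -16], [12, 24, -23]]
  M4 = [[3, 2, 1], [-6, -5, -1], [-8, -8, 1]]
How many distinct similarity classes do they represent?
Characteristic polynomials: χ_{M1} = (x - 1)^2(x + 3), χ_{M2} = (x - 1)^2(x + 3), χ_{M3} = (x - 1)^2(x + 3), χ_{M4} = (x - 1)^2(x + 3).

{M1, M2, M4}: invariant factors (x - 1)^2(x + 3).

{M3}: invariant factors x - 1, (x - 1)(x + 3).

Matrices are similar if and only if their invariant-factor lists agree; the partition into similarity classes is {M1, M2, M4}, {M3}.

2 classes: {M1, M2, M4}, {M3}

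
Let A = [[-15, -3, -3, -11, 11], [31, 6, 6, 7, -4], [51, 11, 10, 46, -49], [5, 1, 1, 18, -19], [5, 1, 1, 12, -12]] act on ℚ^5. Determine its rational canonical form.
The invariant factors of A (the non-unit diagonal entries of the Smith normal form of xI - A over ℚ[x]) are (x + 1)(x^2 - 4x + 5)^2, each dividing the next. The characteristic polynomial is their product, (x + 1)(x^2 - 4x + 5)^2.

The rational canonical form is the block-diagonal matrix of companion matrices C(f_i):
R = [[0, 0, 0, 0, -25], [1, 0, 0, 0, 15], [0, 1, 0, 0, 14], [0, 0, 1, 0, -18], [0, 0, 0, 1, 7]].

Note the characteristic polynomial does not split into linear factors over ℚ, so A has no Jordan form over ℚ; the rational canonical form exists over any field.

R = [[0, 0, 0, 0, -25], [1, 0, 0, 0, 15], [0, 1, 0, 0, 14], [0, 0, 1, 0, -18], [0, 0, 0, 1, 7]]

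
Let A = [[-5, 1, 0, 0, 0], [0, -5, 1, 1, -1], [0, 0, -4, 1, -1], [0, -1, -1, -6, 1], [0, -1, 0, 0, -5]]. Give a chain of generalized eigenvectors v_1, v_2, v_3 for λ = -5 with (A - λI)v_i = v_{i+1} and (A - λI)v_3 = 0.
v_1 = [[0, 0, 1, 0, 0]]^T, v_2 = [[0, 1, 1, -1, 0]]^T, v_3 = [[1, 0, 0, -1, -1]]^T

We seek v_1 ∈ ker((A + 5I)^3) \ ker((A + 5I)^2), then set v_{i+1} = (A + 5I) v_i.

One such chain is v_1 = [[0, 0, 1, 0, 0]]^T, v_2 = [[0, 1, 1, -1, 0]]^T, v_3 = [[1, 0, 0, -1, -1]]^T. Check: (A + 5I) v_3 = [[0, 0, 0, 0, 0]]^T = 0.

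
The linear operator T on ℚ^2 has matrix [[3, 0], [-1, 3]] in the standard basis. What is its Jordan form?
J = [[3, 1], [0, 3]]

The characteristic polynomial is det(xI - A) = (x - 3)^2, so the eigenvalues are 3 (algebraic multiplicity 2).

For λ = 3: rank(A - 3I) = 1, rank((A - 3I)^2) = 0. The eigenspace has dimension 2 - 1 = 1, so there is 1 Jordan block; the rank sequence gives block sizes [2].

Assembling the blocks gives the Jordan form J above.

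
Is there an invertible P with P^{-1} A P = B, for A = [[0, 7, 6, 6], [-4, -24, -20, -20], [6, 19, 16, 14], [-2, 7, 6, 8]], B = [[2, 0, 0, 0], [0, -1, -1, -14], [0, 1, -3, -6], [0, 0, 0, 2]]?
Yes.

Two matrices over a field are similar if and only if they have the same invariant factors.

Both A and B have characteristic polynomial (x - 2)^2(x + 2)^2 and minimal polynomial (x - 2)(x + 2)^2. Computing further, both have invariant factors x - 2, (x - 2)(x + 2)^2. Hence A and B are similar.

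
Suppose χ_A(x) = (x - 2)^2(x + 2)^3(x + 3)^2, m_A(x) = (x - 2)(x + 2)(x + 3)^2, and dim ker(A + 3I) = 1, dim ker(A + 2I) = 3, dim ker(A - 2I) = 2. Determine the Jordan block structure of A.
Jordan blocks: (-3, 2), (-2, 1), (-2, 1), (-2, 1), (2, 1), (2, 1)

λ = -3: algebraic multiplicity 2 (exponent in χ_A), largest block size 2 (exponent in m_A), 1 block (geometric multiplicity). This forces block sizes [2].
λ = -2: algebraic multiplicity 3 (exponent in χ_A), largest block size 1 (exponent in m_A), 3 blocks (geometric multiplicity). These force block sizes [1, 1, 1].
λ = 2: algebraic multiplicity 2 (exponent in χ_A), largest block size 1 (exponent in m_A), 2 blocks (geometric multiplicity). These force block sizes [1, 1].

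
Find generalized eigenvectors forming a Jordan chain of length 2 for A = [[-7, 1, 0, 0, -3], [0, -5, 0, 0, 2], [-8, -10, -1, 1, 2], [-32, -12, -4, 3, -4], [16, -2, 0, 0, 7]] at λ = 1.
v_1 = [[0, 0, 0, 1, 0]]^T, v_2 = [[0, 0, 1, 2, 0]]^T

We seek v_1 ∈ ker((A - I)^2) \ ker(A - I), then set v_{i+1} = (A - I) v_i.

One such chain is v_1 = [[0, 0, 0, 1, 0]]^T, v_2 = [[0, 0, 1, 2, 0]]^T. Check: (A - I) v_2 = [[0, 0, 0, 0, 0]]^T = 0.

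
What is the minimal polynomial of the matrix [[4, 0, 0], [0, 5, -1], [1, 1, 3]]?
The characteristic polynomial factors as (x - 4)^3. The minimal polynomial is ∏(x - λ)^{k_λ} where k_λ is the size of the largest Jordan block at λ.

For λ = 4: rank(A - 4I) = 2, and the largest Jordan block has size 3 (the smallest k with rank((A - 4I)^k) = rank((A - 4I)^(k+1))).

So m_A(x) = (x - 4)^3.

m_A(x) = (x - 4)^3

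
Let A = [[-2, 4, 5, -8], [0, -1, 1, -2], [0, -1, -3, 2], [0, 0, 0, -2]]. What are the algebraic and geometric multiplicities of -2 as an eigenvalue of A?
The characteristic polynomial is (x + 2)^4, so the factor x + 2 appears with exponent 4: the algebraic multiplicity is 4.

rank(A + 2I) = 2, so the eigenspace has dimension 4 - 2 = 2: the geometric multiplicity is 2.

Since 2 < 4, A is not diagonalizable.

algebraic multiplicity 4, geometric multiplicity 2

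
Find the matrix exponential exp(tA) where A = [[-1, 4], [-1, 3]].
e^{tA} = [[(1 - 2*t)*e^{t}, 4*t*e^{t}], [-t*e^{t}, (2*t + 1)*e^{t}]]

A has Jordan form J = [[1, 1], [0, 1]] with A = PJP^{-1}, so e^{tA} = P e^{tJ} P^{-1}.

For a Jordan block J_k(λ), e^{tJ_k(λ)} = e^{λt} · (I + tN + t^2 N^2/2! + ... + t^{k-1} N^{k-1}/(k-1)!) where N is the nilpotent superdiagonal part.

Assembling the blocks and conjugating back gives the entries of e^{tA} as shown above.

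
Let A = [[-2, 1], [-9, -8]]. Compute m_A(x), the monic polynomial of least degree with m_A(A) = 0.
m_A(x) = (x + 5)^2

The characteristic polynomial factors as (x + 5)^2. The minimal polynomial is ∏(x - λ)^{k_λ} where k_λ is the size of the largest Jordan block at λ.

For λ = -5: rank(A + 5I) = 1, and the largest Jordan block has size 2 (the smallest k with rank((A + 5I)^k) = rank((A + 5I)^(k+1))).

So m_A(x) = (x + 5)^2.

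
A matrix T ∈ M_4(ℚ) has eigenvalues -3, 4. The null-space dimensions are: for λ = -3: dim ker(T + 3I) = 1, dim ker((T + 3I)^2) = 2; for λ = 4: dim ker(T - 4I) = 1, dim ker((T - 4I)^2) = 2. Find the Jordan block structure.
Jordan blocks: (-3, 2), (4, 2)

λ = -3: successive nullity increments [1, 1] count blocks of size ≥ k; block sizes are [2].
λ = 4: successive nullity increments [1, 1] count blocks of size ≥ k; block sizes are [2].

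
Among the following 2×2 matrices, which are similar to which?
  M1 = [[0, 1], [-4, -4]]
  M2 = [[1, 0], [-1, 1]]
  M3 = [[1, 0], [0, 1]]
Characteristic polynomials: χ_{M1} = (x + 2)^2, χ_{M2} = (x - 1)^2, χ_{M3} = (x - 1)^2.

{M1}: invariant factors (x + 2)^2.

{M2}: invariant factors (x - 1)^2.

{M3}: invariant factors x - 1, x - 1.

Matrices are similar if and only if their invariant-factor lists agree; the partition into similarity classes is {M1}, {M2}, {M3}.

3 classes: {M1}, {M2}, {M3}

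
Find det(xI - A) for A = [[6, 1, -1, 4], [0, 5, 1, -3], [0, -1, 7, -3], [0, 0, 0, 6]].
χ_A(x) = (x - 6)^4

xI - A = [[x - 6, -1, 1, -4], [0, x - 5, -1, 3], [0, 1, x - 7, 3], [0, 0, 0, x - 6]].

Expanding det(xI - A) along the first row:
det(xI - A) = + (x - 6)·det([[x - 5, -1, 3], [1, x - 7, 3], [0, 0, x - 6]]) - (-1)·det([[0, -1, 3], [0, x - 7, 3], [0, 0, x - 6]]) + (1)·det([[0, x - 5, 3], [0, 1, 3], [0, 0, x - 6]]) - (-4)·det([[0, x - 5, -1], [0, 1, x - 7], [0, 0, 0]]).

Evaluating gives χ_A(x) = x^4 - 24x^3 + 216x^2 - 864x + 1296 = (x - 6)^4.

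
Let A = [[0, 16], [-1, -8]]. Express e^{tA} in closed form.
e^{tA} = [[(4*t + 1)*e^{-4*t}, 16*t*e^{-4*t}], [-t*e^{-4*t}, (1 - 4*t)*e^{-4*t}]]

A has Jordan form J = [[-4, 1], [0, -4]] with A = PJP^{-1}, so e^{tA} = P e^{tJ} P^{-1}.

For a Jordan block J_k(λ), e^{tJ_k(λ)} = e^{λt} · (I + tN + t^2 N^2/2! + ... + t^{k-1} N^{k-1}/(k-1)!) where N is the nilpotent superdiagonal part.

Assembling the blocks and conjugating back gives the entries of e^{tA} as shown above.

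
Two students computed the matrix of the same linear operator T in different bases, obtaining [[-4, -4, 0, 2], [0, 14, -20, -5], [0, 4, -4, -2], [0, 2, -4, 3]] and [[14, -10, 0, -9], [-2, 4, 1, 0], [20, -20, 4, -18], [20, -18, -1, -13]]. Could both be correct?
No.

Both have characteristic polynomial (x - 5)(x - 4)^2(x + 4), but the minimal polynomial of A is (x - 5)(x - 4)(x + 4) while the minimal polynomial of B is (x - 5)(x - 4)^2(x + 4). The minimal polynomial is a similarity invariant, so A and B are not similar.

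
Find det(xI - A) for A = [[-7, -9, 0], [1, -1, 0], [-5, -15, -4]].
χ_A(x) = (x + 4)^3

xI - A = [[x + 7, 9, 0], [-1, x + 1, 0], [5, 15, x + 4]].

Expanding det(xI - A) along the first row:
det(xI - A) = + (x + 7)·det([[x + 1, 0], [15, x + 4]]) - (9)·det([[-1, 0], [5, x + 4]]) + (0)·det([[-1, x + 1], [5, 15]]).

Evaluating gives χ_A(x) = x^3 + 12x^2 + 48x + 64 = (x + 4)^3.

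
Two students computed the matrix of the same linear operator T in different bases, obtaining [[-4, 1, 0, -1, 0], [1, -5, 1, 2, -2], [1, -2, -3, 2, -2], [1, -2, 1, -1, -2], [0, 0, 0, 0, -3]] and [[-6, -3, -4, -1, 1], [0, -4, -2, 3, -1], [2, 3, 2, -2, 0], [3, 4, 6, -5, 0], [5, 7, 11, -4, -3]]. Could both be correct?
Yes.

Two matrices over a field are similar if and only if they have the same invariant factors.

Both A and B have characteristic polynomial (x + 3)^4(x + 4) and minimal polynomial (x + 3)^3(x + 4). Computing further, both have invariant factors x + 3, (x + 3)^3(x + 4). Hence A and B are similar.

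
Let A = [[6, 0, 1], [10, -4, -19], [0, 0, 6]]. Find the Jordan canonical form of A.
J = [[-4, 0, 0], [0, 6, 1], [0, 0, 6]]

The characteristic polynomial is det(xI - A) = (x - 6)^2(x + 4), so the eigenvalues are -4 (algebraic multiplicity 1), 6 (algebraic multiplicity 2).

For λ = -4: algebraic multiplicity 1 gives one 1×1 block.

For λ = 6: rank(A - 6I) = 2, rank((A - 6I)^2) = 1. The eigenspace has dimension 3 - 2 = 1, so there is 1 Jordan block; the rank sequence gives block sizes [2].

Assembling the blocks gives the Jordan form J above.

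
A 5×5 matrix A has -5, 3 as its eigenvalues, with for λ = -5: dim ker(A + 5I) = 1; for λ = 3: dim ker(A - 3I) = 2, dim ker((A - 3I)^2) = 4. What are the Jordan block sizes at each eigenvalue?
Jordan blocks: (-5, 1), (3, 2), (3, 2)

λ = -5: successive nullity increments [1] count blocks of size ≥ k; block sizes are [1].
λ = 3: successive nullity increments [2, 2] count blocks of size ≥ k; block sizes are [2, 2].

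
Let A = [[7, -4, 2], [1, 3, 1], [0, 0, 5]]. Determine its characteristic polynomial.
χ_A(x) = (x - 5)^3

xI - A = [[x - 7, 4, -2], [-1, x - 3, -1], [0, 0, x - 5]].

Expanding det(xI - A) along the first row:
det(xI - A) = + (x - 7)·det([[x - 3, -1], [0, x - 5]]) - (4)·det([[-1, -1], [0, x - 5]]) + (-2)·det([[-1, x - 3], [0, 0]]).

Evaluating gives χ_A(x) = x^3 - 15x^2 + 75x - 125 = (x - 5)^3.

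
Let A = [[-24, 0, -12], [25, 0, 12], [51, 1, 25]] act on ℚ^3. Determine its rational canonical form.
R = [[0, 0, -12], [1, 0, 0], [0, 1, 1]]

The invariant factors of A (the non-unit diagonal entries of the Smith normal form of xI - A over ℚ[x]) are (x + 2)(x^2 - 3x + 6), each dividing the next. The characteristic polynomial is their product, (x + 2)(x^2 - 3x + 6).

The rational canonical form is the block-diagonal matrix of companion matrices C(f_i):
R = [[0, 0, -12], [1, 0, 0], [0, 1, 1]].

Note the characteristic polynomial does not split into linear factors over ℚ, so A has no Jordan form over ℚ; the rational canonical form exists over any field.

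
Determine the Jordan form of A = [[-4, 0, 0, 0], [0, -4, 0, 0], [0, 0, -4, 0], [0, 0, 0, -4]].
J = [[-4, 0, 0, 0], [0, -4, 0, 0], [0, 0, -4, 0], [0, 0, 0, -4]]

The characteristic polynomial is det(xI - A) = (x + 4)^4, so the eigenvalues are -4 (algebraic multiplicity 4).

For λ = -4: rank(A + 4I) = 0. The eigenspace has dimension 4 - 0 = 4, so there are 4 Jordan blocks; the rank sequence gives block sizes [1, 1, 1, 1].

Assembling the blocks gives the Jordan form J above.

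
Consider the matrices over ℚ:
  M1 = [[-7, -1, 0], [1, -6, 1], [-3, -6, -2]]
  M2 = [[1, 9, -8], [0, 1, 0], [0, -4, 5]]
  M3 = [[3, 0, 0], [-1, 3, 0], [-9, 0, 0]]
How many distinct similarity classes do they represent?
Characteristic polynomials: χ_{M1} = (x + 5)^3, χ_{M2} = (x - 5)(x - 1)^2, χ_{M3} = x(x - 3)^2.

{M1}: invariant factors (x + 5)^3.

{M2}: invariant factors (x - 5)(x - 1)^2.

{M3}: invariant factors x(x - 3)^2.

Matrices are similar if and only if their invariant-factor lists agree; the partition into similarity classes is {M1}, {M2}, {M3}.

3 classes: {M1}, {M2}, {M3}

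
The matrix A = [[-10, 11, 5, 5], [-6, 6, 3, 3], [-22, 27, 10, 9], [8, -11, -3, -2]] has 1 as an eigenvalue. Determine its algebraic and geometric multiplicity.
The characteristic polynomial is x^2(x - 3)(x - 1), so the factor x - 1 appears with exponent 1: the algebraic multiplicity is 1.

rank(A - I) = 3, so the eigenspace has dimension 4 - 3 = 1: the geometric multiplicity is 1.

algebraic multiplicity 1, geometric multiplicity 1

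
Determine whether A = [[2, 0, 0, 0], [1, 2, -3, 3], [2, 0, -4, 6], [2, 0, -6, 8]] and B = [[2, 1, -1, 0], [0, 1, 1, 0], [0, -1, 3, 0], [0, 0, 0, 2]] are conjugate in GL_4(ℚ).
Yes.

Two matrices over a field are similar if and only if they have the same invariant factors.

Both A and B have characteristic polynomial (x - 2)^4 and minimal polynomial (x - 2)^2. Computing further, both have invariant factors x - 2, x - 2, (x - 2)^2. Hence A and B are similar.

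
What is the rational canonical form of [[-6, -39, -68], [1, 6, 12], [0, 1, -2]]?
R = [[0, 0, -2], [1, 0, 9], [0, 1, -2]]

The invariant factors of A (the non-unit diagonal entries of the Smith normal form of xI - A over ℚ[x]) are (x - 2)(x^2 + 4x - 1), each dividing the next. The characteristic polynomial is their product, (x - 2)(x^2 + 4x - 1).

The rational canonical form is the block-diagonal matrix of companion matrices C(f_i):
R = [[0, 0, -2], [1, 0, 9], [0, 1, -2]].

Note the characteristic polynomial does not split into linear factors over ℚ, so A has no Jordan form over ℚ; the rational canonical form exists over any field.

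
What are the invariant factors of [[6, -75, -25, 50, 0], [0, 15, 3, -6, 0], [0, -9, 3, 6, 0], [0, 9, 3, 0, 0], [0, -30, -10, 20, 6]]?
The Jordan structure of A has elementary divisors (x - 6)^2, (x - 6), (x - 6), (x - 6). Arranging the block sizes at each eigenvalue in decreasing order and taking row products gives the invariant factors.

Invariant factors (smallest first, each dividing the next): x - 6, x - 6, x - 6, (x - 6)^2.

Check: the last factor (x - 6)^2 is the minimal polynomial, and the product (x - 6)^5 is the characteristic polynomial.

x - 6, x - 6, x - 6, (x - 6)^2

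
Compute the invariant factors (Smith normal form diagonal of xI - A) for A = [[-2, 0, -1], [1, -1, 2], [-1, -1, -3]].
(x + 2)^3

The Jordan structure of A has elementary divisors (x + 2)^3. Arranging the block sizes at each eigenvalue in decreasing order and taking row products gives the invariant factors.

Invariant factors (smallest first, each dividing the next): (x + 2)^3.

Check: the last factor (x + 2)^3 is the minimal polynomial, and the product (x + 2)^3 is the characteristic polynomial.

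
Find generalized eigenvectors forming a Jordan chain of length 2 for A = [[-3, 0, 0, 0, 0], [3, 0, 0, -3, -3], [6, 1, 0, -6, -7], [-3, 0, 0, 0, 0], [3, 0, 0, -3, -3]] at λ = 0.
v_1 = [[0, 0, -2, 1, -1]]^T, v_2 = [[0, 0, 1, 0, 0]]^T

We seek v_1 ∈ ker(A^2) \ ker(A), then set v_{i+1} = A v_i.

One such chain is v_1 = [[0, 0, -2, 1, -1]]^T, v_2 = [[0, 0, 1, 0, 0]]^T. Check: A v_2 = [[0, 0, 0, 0, 0]]^T = 0.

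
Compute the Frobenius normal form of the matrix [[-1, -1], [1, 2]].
The invariant factors of A (the non-unit diagonal entries of the Smith normal form of xI - A over ℚ[x]) are x^2 - x - 1, each dividing the next. The characteristic polynomial is their product, x^2 - x - 1.

The rational canonical form is the block-diagonal matrix of companion matrices C(f_i):
R = [[0, 1], [1, 1]].

Note the characteristic polynomial does not split into linear factors over ℚ, so A has no Jordan form over ℚ; the rational canonical form exists over any field.

R = [[0, 1], [1, 1]]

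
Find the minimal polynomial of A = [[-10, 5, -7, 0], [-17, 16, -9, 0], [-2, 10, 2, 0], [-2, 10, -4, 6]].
m_A(x) = (x - 6)(x - 1)^2

The characteristic polynomial factors as (x - 6)^2(x - 1)^2. The minimal polynomial is ∏(x - λ)^{k_λ} where k_λ is the size of the largest Jordan block at λ.

For λ = 1: rank(A - I) = 3, and the largest Jordan block has size 2 (the smallest k with rank((A - I)^k) = rank((A - I)^(k+1))).
For λ = 6: rank(A - 6I) = 2, and the largest Jordan block has size 1 (the smallest k with rank((A - 6I)^k) = rank((A - 6I)^(k+1))).

So m_A(x) = (x - 6)(x - 1)^2.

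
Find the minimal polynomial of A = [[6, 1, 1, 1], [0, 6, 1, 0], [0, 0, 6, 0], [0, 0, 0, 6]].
The characteristic polynomial factors as (x - 6)^4. The minimal polynomial is ∏(x - λ)^{k_λ} where k_λ is the size of the largest Jordan block at λ.

For λ = 6: rank(A - 6I) = 2, and the largest Jordan block has size 3 (the smallest k with rank((A - 6I)^k) = rank((A - 6I)^(k+1))).

So m_A(x) = (x - 6)^3.

m_A(x) = (x - 6)^3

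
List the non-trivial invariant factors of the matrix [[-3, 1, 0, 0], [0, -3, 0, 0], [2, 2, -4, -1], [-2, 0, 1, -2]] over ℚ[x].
The Jordan structure of A has elementary divisors (x + 3)^2, (x + 3)^2. Arranging the block sizes at each eigenvalue in decreasing order and taking row products gives the invariant factors.

Invariant factors (smallest first, each dividing the next): (x + 3)^2, (x + 3)^2.

Check: the last factor (x + 3)^2 is the minimal polynomial, and the product (x + 3)^4 is the characteristic polynomial.

(x + 3)^2, (x + 3)^2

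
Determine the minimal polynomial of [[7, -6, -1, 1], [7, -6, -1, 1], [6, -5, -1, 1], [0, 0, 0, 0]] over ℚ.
m_A(x) = x^3

The characteristic polynomial factors as x^4. The minimal polynomial is ∏(x - λ)^{k_λ} where k_λ is the size of the largest Jordan block at λ.

For λ = 0: rank(A) = 2, and the largest Jordan block has size 3 (the smallest k with rank(A^k) = rank(A^(k+1))).

So m_A(x) = x^3.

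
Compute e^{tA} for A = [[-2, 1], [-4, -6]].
A has Jordan form J = [[-4, 1], [0, -4]] with A = PJP^{-1}, so e^{tA} = P e^{tJ} P^{-1}.

For a Jordan block J_k(λ), e^{tJ_k(λ)} = e^{λt} · (I + tN + t^2 N^2/2! + ... + t^{k-1} N^{k-1}/(k-1)!) where N is the nilpotent superdiagonal part.

Assembling the blocks and conjugating back gives the entries of e^{tA} as shown above.

e^{tA} = [[(2*t + 1)*e^{-4*t}, t*e^{-4*t}], [-4*t*e^{-4*t}, (1 - 2*t)*e^{-4*t}]]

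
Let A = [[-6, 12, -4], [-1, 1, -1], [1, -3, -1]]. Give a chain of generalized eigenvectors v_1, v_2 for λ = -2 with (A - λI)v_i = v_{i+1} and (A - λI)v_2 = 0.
We seek v_1 ∈ ker((A + 2I)^2) \ ker(A + 2I), then set v_{i+1} = (A + 2I) v_i.

One such chain is v_1 = [[0, 1, 2]]^T, v_2 = [[4, 1, -1]]^T. Check: (A + 2I) v_2 = [[0, 0, 0]]^T = 0.

v_1 = [[0, 1, 2]]^T, v_2 = [[4, 1, -1]]^T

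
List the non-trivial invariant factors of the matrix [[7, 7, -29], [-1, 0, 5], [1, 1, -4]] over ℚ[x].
(x - 1)^3

The Jordan structure of A has elementary divisors (x - 1)^3. Arranging the block sizes at each eigenvalue in decreasing order and taking row products gives the invariant factors.

Invariant factors (smallest first, each dividing the next): (x - 1)^3.

Check: the last factor (x - 1)^3 is the minimal polynomial, and the product (x - 1)^3 is the characteristic polynomial.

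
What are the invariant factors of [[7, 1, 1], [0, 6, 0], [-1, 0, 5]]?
The Jordan structure of A has elementary divisors (x - 6)^3. Arranging the block sizes at each eigenvalue in decreasing order and taking row products gives the invariant factors.

Invariant factors (smallest first, each dividing the next): (x - 6)^3.

Check: the last factor (x - 6)^3 is the minimal polynomial, and the product (x - 6)^3 is the characteristic polynomial.

(x - 6)^3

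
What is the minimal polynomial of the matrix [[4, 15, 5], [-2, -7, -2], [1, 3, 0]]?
The characteristic polynomial factors as (x + 1)^3. The minimal polynomial is ∏(x - λ)^{k_λ} where k_λ is the size of the largest Jordan block at λ.

For λ = -1: rank(A + I) = 1, and the largest Jordan block has size 2 (the smallest k with rank((A + I)^k) = rank((A + I)^(k+1))).

So m_A(x) = (x + 1)^2.

m_A(x) = (x + 1)^2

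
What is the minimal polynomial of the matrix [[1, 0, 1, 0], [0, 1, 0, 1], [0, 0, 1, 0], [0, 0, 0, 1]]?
The characteristic polynomial factors as (x - 1)^4. The minimal polynomial is ∏(x - λ)^{k_λ} where k_λ is the size of the largest Jordan block at λ.

For λ = 1: rank(A - I) = 2, and the largest Jordan block has size 2 (the smallest k with rank((A - I)^k) = rank((A - I)^(k+1))).

So m_A(x) = (x - 1)^2.

m_A(x) = (x - 1)^2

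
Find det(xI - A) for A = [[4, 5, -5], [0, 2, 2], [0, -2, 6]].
xI - A = [[x - 4, -5, 5], [0, x - 2, -2], [0, 2, x - 6]].

Expanding det(xI - A) along the first row:
det(xI - A) = + (x - 4)·det([[x - 2, -2], [2, x - 6]]) - (-5)·det([[0, -2], [0, x - 6]]) + (5)·det([[0, x - 2], [0, 2]]).

Evaluating gives χ_A(x) = x^3 - 12x^2 + 48x - 64 = (x - 4)^3.

χ_A(x) = (x - 4)^3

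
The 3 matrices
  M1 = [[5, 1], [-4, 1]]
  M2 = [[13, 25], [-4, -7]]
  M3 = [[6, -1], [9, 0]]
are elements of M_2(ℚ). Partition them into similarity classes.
1 class: {M1, M2, M3}

Characteristic polynomials: χ_{M1} = (x - 3)^2, χ_{M2} = (x - 3)^2, χ_{M3} = (x - 3)^2.

{M1, M2, M3}: invariant factors (x - 3)^2.

Matrices are similar if and only if their invariant-factor lists agree; the partition into similarity classes is {M1, M2, M3}.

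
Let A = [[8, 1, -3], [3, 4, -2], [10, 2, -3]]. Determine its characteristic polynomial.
χ_A(x) = (x - 3)^3

xI - A = [[x - 8, -1, 3], [-3, x - 4, 2], [-10, -2, x + 3]].

Expanding det(xI - A) along the first row:
det(xI - A) = + (x - 8)·det([[x - 4, 2], [-2, x + 3]]) - (-1)·det([[-3, 2], [-10, x + 3]]) + (3)·det([[-3, x - 4], [-10, -2]]).

Evaluating gives χ_A(x) = x^3 - 9x^2 + 27x - 27 = (x - 3)^3.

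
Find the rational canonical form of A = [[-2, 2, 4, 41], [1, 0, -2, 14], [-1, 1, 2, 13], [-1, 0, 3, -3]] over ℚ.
R = [[0, 0, 0, 15], [1, 0, 0, -1], [0, 1, 0, -2], [0, 0, 1, -3]]

The invariant factors of A (the non-unit diagonal entries of the Smith normal form of xI - A over ℚ[x]) are (x + 3)(x^3 + 2x - 5), each dividing the next. The characteristic polynomial is their product, (x + 3)(x^3 + 2x - 5).

The rational canonical form is the block-diagonal matrix of companion matrices C(f_i):
R = [[0, 0, 0, 15], [1, 0, 0, -1], [0, 1, 0, -2], [0, 0, 1, -3]].

Note the characteristic polynomial does not split into linear factors over ℚ, so A has no Jordan form over ℚ; the rational canonical form exists over any field.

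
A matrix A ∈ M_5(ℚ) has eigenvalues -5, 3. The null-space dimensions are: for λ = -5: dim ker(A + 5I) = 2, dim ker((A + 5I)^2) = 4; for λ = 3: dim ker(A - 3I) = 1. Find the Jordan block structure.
Jordan blocks: (-5, 2), (-5, 2), (3, 1)

λ = -5: successive nullity increments [2, 2] count blocks of size ≥ k; block sizes are [2, 2].
λ = 3: successive nullity increments [1] count blocks of size ≥ k; block sizes are [1].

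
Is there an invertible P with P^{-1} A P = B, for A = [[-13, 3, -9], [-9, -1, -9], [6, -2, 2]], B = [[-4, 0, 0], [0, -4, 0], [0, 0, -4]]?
No.

Both have characteristic polynomial (x + 4)^3, but the minimal polynomial of A is (x + 4)^2 while the minimal polynomial of B is x + 4. The minimal polynomial is a similarity invariant, so A and B are not similar.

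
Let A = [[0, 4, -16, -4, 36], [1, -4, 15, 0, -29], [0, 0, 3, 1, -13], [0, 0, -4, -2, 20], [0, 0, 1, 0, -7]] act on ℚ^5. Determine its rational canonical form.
The invariant factors of A (the non-unit diagonal entries of the Smith normal form of xI - A over ℚ[x]) are x^2 + 4x - 4, (x + 2)(x^2 + 4x - 4), each dividing the next. The characteristic polynomial is their product, (x + 2)(x^2 + 4x - 4)^2.

The rational canonical form is the block-diagonal matrix of companion matrices C(f_i):
R = [[0, 4, 0, 0, 0], [1, -4, 0, 0, 0], [0, 0, 0, 0, 8], [0, 0, 1, 0, -4], [0, 0, 0, 1, -6]].

Note the characteristic polynomial does not split into linear factors over ℚ, so A has no Jordan form over ℚ; the rational canonical form exists over any field.

R = [[0, 4, 0, 0, 0], [1, -4, 0, 0, 0], [0, 0, 0, 0, 8], [0, 0, 1, 0, -4], [0, 0, 0, 1, -6]]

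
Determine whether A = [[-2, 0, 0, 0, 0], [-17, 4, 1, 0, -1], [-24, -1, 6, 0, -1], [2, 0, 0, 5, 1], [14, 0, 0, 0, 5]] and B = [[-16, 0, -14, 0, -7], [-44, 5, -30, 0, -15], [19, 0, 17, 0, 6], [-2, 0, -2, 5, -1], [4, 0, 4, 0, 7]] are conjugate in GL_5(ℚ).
No.

Both have characteristic polynomial (x - 5)^4(x + 2) and minimal polynomial (x - 5)^2(x + 2). But rank(A - 5I) = 3 for A while rank(B - 5I) = 2 for B, so the number of Jordan blocks at λ = 5 differs. A and B are not similar.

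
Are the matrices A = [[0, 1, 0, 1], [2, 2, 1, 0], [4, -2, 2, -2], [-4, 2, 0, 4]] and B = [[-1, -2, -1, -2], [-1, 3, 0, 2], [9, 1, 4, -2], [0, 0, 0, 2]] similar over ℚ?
Yes.

Two matrices over a field are similar if and only if they have the same invariant factors.

Both A and B have characteristic polynomial (x - 2)^4 and minimal polynomial (x - 2)^3. Computing further, both have invariant factors x - 2, (x - 2)^3. Hence A and B are similar.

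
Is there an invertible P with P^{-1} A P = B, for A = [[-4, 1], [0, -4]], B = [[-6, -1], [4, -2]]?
Two matrices over a field are similar if and only if they have the same invariant factors.

Both A and B have characteristic polynomial (x + 4)^2 and minimal polynomial (x + 4)^2. Computing further, both have invariant factors (x + 4)^2. Hence A and B are similar.

Yes.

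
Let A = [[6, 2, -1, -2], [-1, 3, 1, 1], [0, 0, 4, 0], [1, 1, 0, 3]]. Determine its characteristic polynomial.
xI - A = [[x - 6, -2, 1, 2], [1, x - 3, -1, -1], [0, 0, x - 4, 0], [-1, -1, 0, x - 3]].

Expanding det(xI - A) along the first row:
det(xI - A) = + (x - 6)·det([[x - 3, -1, -1], [0, x - 4, 0], [-1, 0, x - 3]]) - (-2)·det([[1, -1, -1], [0, x - 4, 0], [-1, 0, x - 3]]) + (1)·det([[1, x - 3, -1], [0, 0, 0], [-1, -1, x - 3]]) - (2)·det([[1, x - 3, -1], [0, 0, x - 4], [-1, -1, 0]]).

Evaluating gives χ_A(x) = x^4 - 16x^3 + 96x^2 - 256x + 256 = (x - 4)^4.

χ_A(x) = (x - 4)^4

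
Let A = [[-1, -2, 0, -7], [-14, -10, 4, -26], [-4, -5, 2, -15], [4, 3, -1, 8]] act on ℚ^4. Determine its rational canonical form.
The invariant factors of A (the non-unit diagonal entries of the Smith normal form of xI - A over ℚ[x]) are (x + 1)(x^3 - x + 2), each dividing the next. The characteristic polynomial is their product, (x + 1)(x^3 - x + 2).

The rational canonical form is the block-diagonal matrix of companion matrices C(f_i):
R = [[0, 0, 0, -2], [1, 0, 0, -1], [0, 1, 0, 1], [0, 0, 1, -1]].

Note the characteristic polynomial does not split into linear factors over ℚ, so A has no Jordan form over ℚ; the rational canonical form exists over any field.

R = [[0, 0, 0, -2], [1, 0, 0, -1], [0, 1, 0, 1], [0, 0, 1, -1]]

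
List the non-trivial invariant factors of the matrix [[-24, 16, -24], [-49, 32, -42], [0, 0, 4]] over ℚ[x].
x - 4, (x - 4)^2

The Jordan structure of A has elementary divisors (x - 4)^2, (x - 4). Arranging the block sizes at each eigenvalue in decreasing order and taking row products gives the invariant factors.

Invariant factors (smallest first, each dividing the next): x - 4, (x - 4)^2.

Check: the last factor (x - 4)^2 is the minimal polynomial, and the product (x - 4)^3 is the characteristic polynomial.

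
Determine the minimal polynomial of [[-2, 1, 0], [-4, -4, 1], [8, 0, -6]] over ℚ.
The characteristic polynomial factors as (x + 4)^3. The minimal polynomial is ∏(x - λ)^{k_λ} where k_λ is the size of the largest Jordan block at λ.

For λ = -4: rank(A + 4I) = 2, and the largest Jordan block has size 3 (the smallest k with rank((A + 4I)^k) = rank((A + 4I)^(k+1))).

So m_A(x) = (x + 4)^3.

m_A(x) = (x + 4)^3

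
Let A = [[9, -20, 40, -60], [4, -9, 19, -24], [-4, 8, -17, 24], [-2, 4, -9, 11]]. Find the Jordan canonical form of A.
The characteristic polynomial is det(xI - A) = (x + 1)^3(x + 3), so the eigenvalues are -3 (algebraic multiplicity 1), -1 (algebraic multiplicity 3).

For λ = -3: algebraic multiplicity 1 gives one 1×1 block.

For λ = -1: rank(A + I) = 2, rank((A + I)^2) = 1. The eigenspace has dimension 4 - 2 = 2, so there are 2 Jordan blocks; the rank sequence gives block sizes [2, 1].

Assembling the blocks gives the Jordan form J above.

J = [[-3, 0, 0, 0], [0, -1, 1, 0], [0, 0, -1, 0], [0, 0, 0, -1]]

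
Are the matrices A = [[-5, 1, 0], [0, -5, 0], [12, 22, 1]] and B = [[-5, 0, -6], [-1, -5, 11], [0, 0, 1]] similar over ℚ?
Two matrices over a field are similar if and only if they have the same invariant factors.

Both A and B have characteristic polynomial (x - 1)(x + 5)^2 and minimal polynomial (x - 1)(x + 5)^2. Computing further, both have invariant factors (x - 1)(x + 5)^2. Hence A and B are similar.

Yes.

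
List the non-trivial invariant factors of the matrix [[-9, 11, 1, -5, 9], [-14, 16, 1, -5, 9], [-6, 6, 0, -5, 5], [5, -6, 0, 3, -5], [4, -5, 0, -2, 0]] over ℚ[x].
x^3(x - 5)^2

The Jordan structure of A has elementary divisors x^3, (x - 5)^2. Arranging the block sizes at each eigenvalue in decreasing order and taking row products gives the invariant factors.

Invariant factors (smallest first, each dividing the next): x^3(x - 5)^2.

Check: the last factor x^3(x - 5)^2 is the minimal polynomial, and the product x^3(x - 5)^2 is the characteristic polynomial.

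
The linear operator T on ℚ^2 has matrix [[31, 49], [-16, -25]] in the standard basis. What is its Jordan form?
The characteristic polynomial is det(xI - A) = (x - 3)^2, so the eigenvalues are 3 (algebraic multiplicity 2).

For λ = 3: rank(A - 3I) = 1, rank((A - 3I)^2) = 0. The eigenspace has dimension 2 - 1 = 1, so there is 1 Jordan block; the rank sequence gives block sizes [2].

Assembling the blocks gives the Jordan form J above.

J = [[3, 1], [0, 3]]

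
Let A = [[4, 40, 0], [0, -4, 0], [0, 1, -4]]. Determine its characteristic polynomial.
xI - A = [[x - 4, -40, 0], [0, x + 4, 0], [0, -1, x + 4]].

Expanding det(xI - A) along the first row:
det(xI - A) = + (x - 4)·det([[x + 4, 0], [-1, x + 4]]) - (-40)·det([[0, 0], [0, x + 4]]) + (0)·det([[0, x + 4], [0, -1]]).

Evaluating gives χ_A(x) = x^3 + 4x^2 - 16x - 64 = (x - 4)(x + 4)^2.

χ_A(x) = (x - 4)(x + 4)^2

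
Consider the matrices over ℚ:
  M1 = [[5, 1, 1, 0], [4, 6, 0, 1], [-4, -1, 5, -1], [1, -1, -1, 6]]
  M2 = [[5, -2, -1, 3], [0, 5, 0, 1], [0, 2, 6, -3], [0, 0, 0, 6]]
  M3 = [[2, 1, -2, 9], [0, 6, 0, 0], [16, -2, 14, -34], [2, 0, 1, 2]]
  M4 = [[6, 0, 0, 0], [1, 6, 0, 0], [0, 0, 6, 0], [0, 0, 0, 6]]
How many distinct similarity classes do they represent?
4 classes: {M1}, {M2}, {M3}, {M4}

Characteristic polynomials: χ_{M1} = (x - 6)^2(x - 5)^2, χ_{M2} = (x - 6)^2(x - 5)^2, χ_{M3} = (x - 6)^4, χ_{M4} = (x - 6)^4.

{M1}: invariant factors (x - 6)^2(x - 5)^2.

{M2}: invariant factors x - 5, (x - 6)^2(x - 5).

{M3}: invariant factors x - 6, (x - 6)^3.

{M4}: invariant factors x - 6, x - 6, (x - 6)^2.

Matrices are similar if and only if their invariant-factor lists agree; the partition into similarity classes is {M1}, {M2}, {M3}, {M4}.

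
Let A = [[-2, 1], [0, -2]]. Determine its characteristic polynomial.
xI - A = [[x + 2, -1], [0, x + 2]].

Expanding det(xI - A) along the first row:
det(xI - A) = + (x + 2)·det([[x + 2]]) - (-1)·det([[0]]).

Evaluating gives χ_A(x) = x^2 + 4x + 4 = (x + 2)^2.

χ_A(x) = (x + 2)^2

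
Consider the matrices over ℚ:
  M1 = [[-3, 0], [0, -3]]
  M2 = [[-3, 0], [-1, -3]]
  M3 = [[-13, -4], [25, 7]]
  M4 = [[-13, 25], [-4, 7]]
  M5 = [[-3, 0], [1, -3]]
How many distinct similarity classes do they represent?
2 classes: {M1}, {M2, M3, M4, M5}

Characteristic polynomials: χ_{M1} = (x + 3)^2, χ_{M2} = (x + 3)^2, χ_{M3} = (x + 3)^2, χ_{M4} = (x + 3)^2, χ_{M5} = (x + 3)^2.

{M1}: invariant factors x + 3, x + 3.

{M2, M3, M4, M5}: invariant factors (x + 3)^2.

Matrices are similar if and only if their invariant-factor lists agree; the partition into similarity classes is {M1}, {M2, M3, M4, M5}.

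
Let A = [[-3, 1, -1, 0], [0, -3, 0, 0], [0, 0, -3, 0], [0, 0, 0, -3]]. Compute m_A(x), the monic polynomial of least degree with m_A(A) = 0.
The characteristic polynomial factors as (x + 3)^4. The minimal polynomial is ∏(x - λ)^{k_λ} where k_λ is the size of the largest Jordan block at λ.

For λ = -3: rank(A + 3I) = 1, and the largest Jordan block has size 2 (the smallest k with rank((A + 3I)^k) = rank((A + 3I)^(k+1))).

So m_A(x) = (x + 3)^2.

m_A(x) = (x + 3)^2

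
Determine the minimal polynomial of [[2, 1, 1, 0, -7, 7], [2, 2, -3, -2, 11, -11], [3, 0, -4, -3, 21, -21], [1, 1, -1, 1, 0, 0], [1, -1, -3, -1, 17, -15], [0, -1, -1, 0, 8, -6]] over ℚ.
m_A(x) = (x - 2)^3

The characteristic polynomial factors as (x - 2)^6. The minimal polynomial is ∏(x - λ)^{k_λ} where k_λ is the size of the largest Jordan block at λ.

For λ = 2: rank(A - 2I) = 4, and the largest Jordan block has size 3 (the smallest k with rank((A - 2I)^k) = rank((A - 2I)^(k+1))).

So m_A(x) = (x - 2)^3.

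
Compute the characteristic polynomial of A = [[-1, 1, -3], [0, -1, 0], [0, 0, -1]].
xI - A = [[x + 1, -1, 3], [0, x + 1, 0], [0, 0, x + 1]].

Expanding det(xI - A) along the first row:
det(xI - A) = + (x + 1)·det([[x + 1, 0], [0, x + 1]]) - (-1)·det([[0, 0], [0, x + 1]]) + (3)·det([[0, x + 1], [0, 0]]).

Evaluating gives χ_A(x) = x^3 + 3x^2 + 3x + 1 = (x + 1)^3.

χ_A(x) = (x + 1)^3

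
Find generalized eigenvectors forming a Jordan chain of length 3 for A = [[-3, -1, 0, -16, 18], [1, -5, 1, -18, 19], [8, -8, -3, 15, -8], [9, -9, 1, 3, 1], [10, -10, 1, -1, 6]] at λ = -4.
We seek v_1 ∈ ker((A + 4I)^3) \ ker((A + 4I)^2), then set v_{i+1} = (A + 4I) v_i.

One such chain is v_1 = [[0, 0, 1, 0, 0]]^T, v_2 = [[0, 1, 1, 1, 1]]^T, v_3 = [[1, 1, 0, 0, 0]]^T. Check: (A + 4I) v_3 = [[0, 0, 0, 0, 0]]^T = 0.

v_1 = [[0, 0, 1, 0, 0]]^T, v_2 = [[0, 1, 1, 1, 1]]^T, v_3 = [[1, 1, 0, 0, 0]]^T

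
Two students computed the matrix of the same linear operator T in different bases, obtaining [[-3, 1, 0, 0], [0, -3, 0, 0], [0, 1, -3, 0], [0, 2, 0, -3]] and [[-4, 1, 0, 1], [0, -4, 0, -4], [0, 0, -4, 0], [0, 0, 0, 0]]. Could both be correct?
χ_A(x) = (x + 3)^4 but χ_B(x) = x(x + 4)^3. The characteristic polynomial is a similarity invariant, so A and B are not similar.

No.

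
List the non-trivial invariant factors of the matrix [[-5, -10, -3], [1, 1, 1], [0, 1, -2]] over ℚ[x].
The Jordan structure of A has elementary divisors (x + 2)^3. Arranging the block sizes at each eigenvalue in decreasing order and taking row products gives the invariant factors.

Invariant factors (smallest first, each dividing the next): (x + 2)^3.

Check: the last factor (x + 2)^3 is the minimal polynomial, and the product (x + 2)^3 is the characteristic polynomial.

(x + 2)^3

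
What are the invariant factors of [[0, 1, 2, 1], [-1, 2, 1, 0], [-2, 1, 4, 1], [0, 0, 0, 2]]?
x - 2, (x - 2)^3

The Jordan structure of A has elementary divisors (x - 2)^3, (x - 2). Arranging the block sizes at each eigenvalue in decreasing order and taking row products gives the invariant factors.

Invariant factors (smallest first, each dividing the next): x - 2, (x - 2)^3.

Check: the last factor (x - 2)^3 is the minimal polynomial, and the product (x - 2)^4 is the characteristic polynomial.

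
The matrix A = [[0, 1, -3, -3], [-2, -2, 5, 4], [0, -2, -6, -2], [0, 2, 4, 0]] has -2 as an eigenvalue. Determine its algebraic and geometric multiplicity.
algebraic multiplicity 4, geometric multiplicity 2

The characteristic polynomial is (x + 2)^4, so the factor x + 2 appears with exponent 4: the algebraic multiplicity is 4.

rank(A + 2I) = 2, so the eigenspace has dimension 4 - 2 = 2: the geometric multiplicity is 2.

Since 2 < 4, A is not diagonalizable.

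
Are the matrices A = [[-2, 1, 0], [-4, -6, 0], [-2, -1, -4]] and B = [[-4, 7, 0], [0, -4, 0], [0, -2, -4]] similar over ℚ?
Two matrices over a field are similar if and only if they have the same invariant factors.

Both A and B have characteristic polynomial (x + 4)^3 and minimal polynomial (x + 4)^2. Computing further, both have invariant factors x + 4, (x + 4)^2. Hence A and B are similar.

Yes.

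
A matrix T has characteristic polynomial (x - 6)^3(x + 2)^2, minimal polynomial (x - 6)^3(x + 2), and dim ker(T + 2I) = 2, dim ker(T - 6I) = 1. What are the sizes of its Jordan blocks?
λ = -2: algebraic multiplicity 2 (exponent in χ_T), largest block size 1 (exponent in m_T), 2 blocks (geometric multiplicity). These force block sizes [1, 1].
λ = 6: algebraic multiplicity 3 (exponent in χ_T), largest block size 3 (exponent in m_T), 1 block (geometric multiplicity). This forces block sizes [3].

Jordan blocks: (-2, 1), (-2, 1), (6, 3)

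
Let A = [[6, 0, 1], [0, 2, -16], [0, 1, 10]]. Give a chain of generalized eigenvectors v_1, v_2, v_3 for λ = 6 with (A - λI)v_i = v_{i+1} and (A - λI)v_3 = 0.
v_1 = [[0, 1, 0]]^T, v_2 = [[0, -4, 1]]^T, v_3 = [[1, 0, 0]]^T

We seek v_1 ∈ ker((A - 6I)^3) \ ker((A - 6I)^2), then set v_{i+1} = (A - 6I) v_i.

One such chain is v_1 = [[0, 1, 0]]^T, v_2 = [[0, -4, 1]]^T, v_3 = [[1, 0, 0]]^T. Check: (A - 6I) v_3 = [[0, 0, 0]]^T = 0.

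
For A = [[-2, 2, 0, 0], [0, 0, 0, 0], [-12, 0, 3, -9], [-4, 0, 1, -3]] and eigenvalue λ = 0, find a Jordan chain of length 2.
We seek v_1 ∈ ker(A^2) \ ker(A), then set v_{i+1} = A v_i.

One such chain is v_1 = [[0, 0, 2, 1]]^T, v_2 = [[0, 0, -3, -1]]^T. Check: A v_2 = [[0, 0, 0, 0]]^T = 0.

v_1 = [[0, 0, 2, 1]]^T, v_2 = [[0, 0, -3, -1]]^T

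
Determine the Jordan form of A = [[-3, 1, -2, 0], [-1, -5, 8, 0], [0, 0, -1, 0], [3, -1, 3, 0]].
The characteristic polynomial is det(xI - A) = x(x + 1)(x + 4)^2, so the eigenvalues are -4 (algebraic multiplicity 2), -1 (algebraic multiplicity 1), 0 (algebraic multiplicity 1).

For λ = -4: rank(A + 4I) = 3, rank((A + 4I)^2) = 2. The eigenspace has dimension 4 - 3 = 1, so there is 1 Jordan block; the rank sequence gives block sizes [2].

For λ = -1: algebraic multiplicity 1 gives one 1×1 block.

For λ = 0: algebraic multiplicity 1 gives one 1×1 block.

Assembling the blocks gives the Jordan form J above.

J = [[-4, 1, 0, 0], [0, -4, 0, 0], [0, 0, -1, 0], [0, 0, 0, 0]]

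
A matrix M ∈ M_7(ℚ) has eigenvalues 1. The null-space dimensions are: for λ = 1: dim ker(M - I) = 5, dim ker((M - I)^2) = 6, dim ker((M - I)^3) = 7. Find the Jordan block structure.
λ = 1: successive nullity increments [5, 1, 1] count blocks of size ≥ k; block sizes are [3, 1, 1, 1, 1].

Jordan blocks: (1, 3), (1, 1), (1, 1), (1, 1), (1, 1)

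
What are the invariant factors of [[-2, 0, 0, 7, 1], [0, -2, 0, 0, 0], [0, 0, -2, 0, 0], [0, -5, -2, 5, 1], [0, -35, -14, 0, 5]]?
The Jordan structure of A has elementary divisors (x + 2)^2, (x + 2), (x - 5)^2. Arranging the block sizes at each eigenvalue in decreasing order and taking row products gives the invariant factors.

Invariant factors (smallest first, each dividing the next): x + 2, (x - 5)^2(x + 2)^2.

Check: the last factor (x - 5)^2(x + 2)^2 is the minimal polynomial, and the product (x - 5)^2(x + 2)^3 is the characteristic polynomial.

x + 2, (x - 5)^2(x + 2)^2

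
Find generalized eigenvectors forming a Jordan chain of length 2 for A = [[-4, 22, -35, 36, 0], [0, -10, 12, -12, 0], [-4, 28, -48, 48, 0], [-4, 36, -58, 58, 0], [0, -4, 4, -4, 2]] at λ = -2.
v_1 = [[-1, 0, -1, -1, 0]]^T, v_2 = [[1, 0, 2, 2, 0]]^T

We seek v_1 ∈ ker((A + 2I)^2) \ ker(A + 2I), then set v_{i+1} = (A + 2I) v_i.

One such chain is v_1 = [[-1, 0, -1, -1, 0]]^T, v_2 = [[1, 0, 2, 2, 0]]^T. Check: (A + 2I) v_2 = [[0, 0, 0, 0, 0]]^T = 0.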